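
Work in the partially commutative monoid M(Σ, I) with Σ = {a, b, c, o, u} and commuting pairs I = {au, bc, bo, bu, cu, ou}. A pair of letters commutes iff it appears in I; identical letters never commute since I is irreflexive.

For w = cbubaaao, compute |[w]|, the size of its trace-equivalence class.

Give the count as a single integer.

24

drop 0:c onto floor
drop 1:b onto floor
drop 2:u onto floor
drop 3:b onto {1:b}
drop 4:a onto {0:c, 3:b}
drop 5:a onto {4:a}
drop 6:a onto {5:a}
drop 7:o onto {6:a}
ground layer = {0:c, 1:b, 2:u}
drop-orders for the pieces not yet dropped (sum over which currently-grounded one goes next):
  1 to go: {2} 1  {7} 1
  2 to go: {2,7} 2  {6,7} 1
  3 to go: {2,6,7} 3  {5,6,7} 1
  4 to go: {2,5,6,7} 4  {4,5,6,7} 1
  5 to go: {0,4,5,6,7} 1  {2,4,5,6,7} 5  {3,4,5,6,7} 1
  6 to go: {0,2,4,5,6,7} 6  {0,3,4,5,6,7} 2  {1,3,4,5,6,7} 1  {2,3,4,5,6,7} 6
  if 0:c drops first: 7 orders
  if 1:b drops first: 14 orders
  if 2:u drops first: 3 orders
heap linearizations: 24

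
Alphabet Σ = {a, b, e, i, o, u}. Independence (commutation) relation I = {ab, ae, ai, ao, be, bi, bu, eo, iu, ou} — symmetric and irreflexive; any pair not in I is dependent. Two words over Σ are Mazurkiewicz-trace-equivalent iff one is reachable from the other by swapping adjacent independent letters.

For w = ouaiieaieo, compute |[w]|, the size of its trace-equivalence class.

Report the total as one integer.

200

piece 0:o — minimal
piece 1:u — minimal
piece 2:a rests on {1:u}
piece 3:i rests on {0:o}
piece 4:i rests on {3:i}
piece 5:e rests on {1:u, 4:i}
piece 6:a rests on {2:a}
piece 7:i rests on {5:e}
piece 8:e rests on {7:i}
piece 9:o rests on {7:i}
minimal pieces: {0:o, 1:u}
ways to finish when only these pieces remain (= sum over removing one remaining piece with nothing left below it):
  1 left: {6}→1  {8}→1  {9}→1
  2 left: {2,6}→1  {6,8}→2  {6,9}→2  {8,9}→2
  3 left: {2,6,8}→3  {2,6,9}→3  {6,8,9}→6  {7,8,9}→2
  4 left: {2,6,8,9}→12  {5,7,8,9}→2  {6,7,8,9}→8
  5 left: {2,6,7,8,9}→20  {4,5,7,8,9}→2  {5,6,7,8,9}→10
  6 left: {2,5,6,7,8,9}→30  {3,4,5,7,8,9}→2  {4,5,6,7,8,9}→12
  7 left: {0,3,4,5,7,8,9}→2  {1,2,5,6,7,8,9}→30  {2,4,5,6,7,8,9}→42  {3,4,5,6,7,8,9}→14
  8 left: {0,3,4,5,6,7,8,9}→16  {1,2,4,5,6,7,8,9}→72  {2,3,4,5,6,7,8,9}→56
  placing 0:o first → 128 extensions
  placing 1:u first → 72 extensions
total linear extensions = 200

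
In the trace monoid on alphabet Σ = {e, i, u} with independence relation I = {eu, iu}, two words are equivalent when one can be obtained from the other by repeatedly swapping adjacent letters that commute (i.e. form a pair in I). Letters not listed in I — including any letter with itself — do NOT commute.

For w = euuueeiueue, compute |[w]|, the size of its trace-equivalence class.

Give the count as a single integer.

462

#0=e has no predecessor
#1=u has no predecessor
#2=u depends on [1:u]
#3=u depends on [2:u]
#4=e depends on [0:e]
#5=e depends on [4:e]
#6=i depends on [5:e]
#7=u depends on [3:u]
#8=e depends on [6:i]
#9=u depends on [7:u]
#10=e depends on [8:e]
sources: [0:e, 1:u]
N(rest) = Σ N(rest − s) over sources s of rest; N(one piece) = 1:
  size 1 → [9]=1  [10]=1
  size 2 → [7,9]=1  [8,10]=1  [9,10]=2
  size 3 → [3,7,9]=1  [6,8,10]=1  [7,9,10]=3  [8,9,10]=3
  size 4 → [2,3,7,9]=1  [3,7,9,10]=4  [5,6,8,10]=1  [6,8,9,10]=4  [7,8,9,10]=6
  size 5 → [1,2,3,7,9]=1  [2,3,7,9,10]=5  [3,7,8,9,10]=10  [4,5,6,8,10]=1  [5,6,8,9,10]=5  [6,7,8,9,10]=10
  size 6 → [0,4,5,6,8,10]=1  [1,2,3,7,9,10]=6  [2,3,7,8,9,10]=15  [3,6,7,8,9,10]=20  [4,5,6,8,9,10]=6  [5,6,7,8,9,10]=15
  size 7 → [0,4,5,6,8,9,10]=7  [1,2,3,7,8,9,10]=21  [2,3,6,7,8,9,10]=35  [3,5,6,7,8,9,10]=35  [4,5,6,7,8,9,10]=21
  size 8 → [0,4,5,6,7,8,9,10]=28  [1,2,3,6,7,8,9,10]=56  [2,3,5,6,7,8,9,10]=70  [3,4,5,6,7,8,9,10]=56
  size 9 → [0,3,4,5,6,7,8,9,10]=84  [1,2,3,5,6,7,8,9,10]=126  [2,3,4,5,6,7,8,9,10]=126
  first=0(e) contributes 252
  first=1(u) contributes 210
|[w]| = 462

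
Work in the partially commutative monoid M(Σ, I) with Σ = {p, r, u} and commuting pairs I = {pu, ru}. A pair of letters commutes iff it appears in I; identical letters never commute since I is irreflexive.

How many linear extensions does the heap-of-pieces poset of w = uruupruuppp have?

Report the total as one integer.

462

0(u) covers ∅
1(r) covers ∅
2(u) covers 0:u
3(u) covers 2:u
4(p) covers 1:r
5(r) covers 4:p
6(u) covers 3:u
7(u) covers 6:u
8(p) covers 5:r
9(p) covers 8:p
10(p) covers 9:p
floor of heap: 0:u, 1:r
completions by unplaced set U, small U first (add the entries for U minus each lowest piece of U):
  |U|=1: {7}:1  {10}:1
  |U|=2: {6,7}:1  {7,10}:2  {9,10}:1
  |U|=3: {3,6,7}:1  {6,7,10}:3  {7,9,10}:3  {8,9,10}:1
  |U|=4: {2,3,6,7}:1  {3,6,7,10}:4  {5,8,9,10}:1  {6,7,9,10}:6  {7,8,9,10}:4
  |U|=5: {0,2,3,6,7}:1  {2,3,6,7,10}:5  {3,6,7,9,10}:10  {4,5,8,9,10}:1  {5,7,8,9,10}:5  {6,7,8,9,10}:10
  |U|=6: {0,2,3,6,7,10}:6  {1,4,5,8,9,10}:1  {2,3,6,7,9,10}:15  {3,6,7,8,9,10}:20  {4,5,7,8,9,10}:6  {5,6,7,8,9,10}:15
  |U|=7: {0,2,3,6,7,9,10}:21  {1,4,5,7,8,9,10}:7  {2,3,6,7,8,9,10}:35  {3,5,6,7,8,9,10}:35  {4,5,6,7,8,9,10}:21
  |U|=8: {0,2,3,6,7,8,9,10}:56  {1,4,5,6,7,8,9,10}:28  {2,3,5,6,7,8,9,10}:70  {3,4,5,6,7,8,9,10}:56
  |U|=9: {0,2,3,5,6,7,8,9,10}:126  {1,3,4,5,6,7,8,9,10}:84  {2,3,4,5,6,7,8,9,10}:126
  start at 0(u): 210
  start at 1(r): 252
sum over floor = 462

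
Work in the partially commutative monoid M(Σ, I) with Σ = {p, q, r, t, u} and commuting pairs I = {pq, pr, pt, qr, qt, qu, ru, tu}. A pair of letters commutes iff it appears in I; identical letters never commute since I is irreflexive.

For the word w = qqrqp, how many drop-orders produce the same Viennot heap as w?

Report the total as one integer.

piece 0:q — minimal
piece 1:q rests on {0:q}
piece 2:r — minimal
piece 3:q rests on {1:q}
piece 4:p — minimal
minimal pieces: {0:q, 2:r, 4:p}
ways to finish when only these pieces remain (= sum over removing one remaining piece with nothing left below it):
  1 left: {2}→1  {3}→1  {4}→1
  2 left: {1,3}→1  {2,3}→2  {2,4}→2  {3,4}→2
  3 left: {0,1,3}→1  {1,2,3}→3  {1,3,4}→3  {2,3,4}→6
  placing 0:q first → 12 extensions
  placing 2:r first → 4 extensions
  placing 4:p first → 4 extensions
total linear extensions = 20

20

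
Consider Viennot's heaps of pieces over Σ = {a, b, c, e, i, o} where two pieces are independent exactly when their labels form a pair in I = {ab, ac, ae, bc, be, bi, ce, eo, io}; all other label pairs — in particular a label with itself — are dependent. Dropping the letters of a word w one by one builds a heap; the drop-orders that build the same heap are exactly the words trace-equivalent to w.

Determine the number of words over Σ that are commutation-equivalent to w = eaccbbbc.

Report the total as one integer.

0(e) covers ∅
1(a) covers ∅
2(c) covers ∅
3(c) covers 2:c
4(b) covers ∅
5(b) covers 4:b
6(b) covers 5:b
7(c) covers 3:c
floor of heap: 0:e, 1:a, 2:c, 4:b
completions by unplaced set U, small U first (add the entries for U minus each lowest piece of U):
  |U|=1: {0}:1  {1}:1  {6}:1  {7}:1
  |U|=2: {0,1}:2  {0,6}:2  {0,7}:2  {1,6}:2  {1,7}:2  {3,7}:1  {5,6}:1  {6,7}:2
  |U|=3: {0,1,6}:6  {0,1,7}:6  {0,3,7}:3  {0,5,6}:3  {0,6,7}:6  {1,3,7}:3  {1,5,6}:3  {1,6,7}:6  {2,3,7}:1  {3,6,7}:3  {4,5,6}:1  {5,6,7}:3
  |U|=4: {0,1,3,7}:12  {0,1,5,6}:12  {0,1,6,7}:24  {0,2,3,7}:4  {0,3,6,7}:12  {0,4,5,6}:4  {0,5,6,7}:12  {1,2,3,7}:4  {1,3,6,7}:12  {1,4,5,6}:4  {1,5,6,7}:12  {2,3,6,7}:4  {3,5,6,7}:6  {4,5,6,7}:4
  |U|=5: {0,1,2,3,7}:20  {0,1,3,6,7}:60  {0,1,4,5,6}:20  {0,1,5,6,7}:60  {0,2,3,6,7}:20  {0,3,5,6,7}:30  {0,4,5,6,7}:20  {1,2,3,6,7}:20  {1,3,5,6,7}:30  {1,4,5,6,7}:20  {2,3,5,6,7}:10  {3,4,5,6,7}:10
  |U|=6: {0,1,2,3,6,7}:120  {0,1,3,5,6,7}:180  {0,1,4,5,6,7}:120  {0,2,3,5,6,7}:60  {0,3,4,5,6,7}:60  {1,2,3,5,6,7}:60  {1,3,4,5,6,7}:60  {2,3,4,5,6,7}:20
  start at 0(e): 140
  start at 1(a): 140
  start at 2(c): 420
  start at 4(b): 420
sum over floor = 1120

1120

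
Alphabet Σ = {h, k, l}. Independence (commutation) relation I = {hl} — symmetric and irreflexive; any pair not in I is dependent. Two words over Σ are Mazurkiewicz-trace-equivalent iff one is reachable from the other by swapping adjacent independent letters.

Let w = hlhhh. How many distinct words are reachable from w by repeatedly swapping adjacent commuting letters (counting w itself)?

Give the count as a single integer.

5

0(h) covers ∅
1(l) covers ∅
2(h) covers 0:h
3(h) covers 2:h
4(h) covers 3:h
floor of heap: 0:h, 1:l
completions by unplaced set U, small U first (add the entries for U minus each lowest piece of U):
  |U|=1: {1}:1  {4}:1
  |U|=2: {1,4}:2  {3,4}:1
  |U|=3: {1,3,4}:3  {2,3,4}:1
  start at 0(h): 4
  start at 1(l): 1
sum over floor = 5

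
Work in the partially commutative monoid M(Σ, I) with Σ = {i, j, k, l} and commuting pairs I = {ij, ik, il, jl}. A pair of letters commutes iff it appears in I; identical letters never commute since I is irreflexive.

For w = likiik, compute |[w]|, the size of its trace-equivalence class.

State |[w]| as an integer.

drop 0:l onto floor
drop 1:i onto floor
drop 2:k onto {0:l}
drop 3:i onto {1:i}
drop 4:i onto {3:i}
drop 5:k onto {2:k}
ground layer = {0:l, 1:i}
drop-orders for the pieces not yet dropped (sum over which currently-grounded one goes next):
  1 to go: {4} 1  {5} 1
  2 to go: {2,5} 1  {3,4} 1  {4,5} 2
  3 to go: {0,2,5} 1  {1,3,4} 1  {2,4,5} 3  {3,4,5} 3
  4 to go: {0,2,4,5} 4  {1,3,4,5} 4  {2,3,4,5} 6
  if 0:l drops first: 10 orders
  if 1:i drops first: 10 orders
heap linearizations: 20

20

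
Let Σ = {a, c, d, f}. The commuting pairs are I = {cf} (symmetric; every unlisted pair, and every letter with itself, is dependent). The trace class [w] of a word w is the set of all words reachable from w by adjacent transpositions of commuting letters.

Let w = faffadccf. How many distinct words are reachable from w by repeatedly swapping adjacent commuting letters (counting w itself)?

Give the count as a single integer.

3

0(f) covers ∅
1(a) covers 0:f
2(f) covers 1:a
3(f) covers 2:f
4(a) covers 3:f
5(d) covers 4:a
6(c) covers 5:d
7(c) covers 6:c
8(f) covers 5:d
floor of heap: 0:f
completions by unplaced set U, small U first (add the entries for U minus each lowest piece of U):
  |U|=1: {7}:1  {8}:1
  |U|=2: {6,7}:1  {7,8}:2
  |U|=3: {6,7,8}:3
  |U|=4: {5,6,7,8}:3
  |U|=5: {4,5,6,7,8}:3
  |U|=6: {3,4,5,6,7,8}:3
  |U|=7: {2,3,4,5,6,7,8}:3
  start at 0(f): 3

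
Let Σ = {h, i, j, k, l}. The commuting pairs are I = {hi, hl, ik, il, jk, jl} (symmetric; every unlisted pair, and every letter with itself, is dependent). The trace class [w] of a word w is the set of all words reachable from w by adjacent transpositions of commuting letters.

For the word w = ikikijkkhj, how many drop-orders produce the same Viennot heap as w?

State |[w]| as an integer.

drop 0:i onto floor
drop 1:k onto floor
drop 2:i onto {0:i}
drop 3:k onto {1:k}
drop 4:i onto {2:i}
drop 5:j onto {4:i}
drop 6:k onto {3:k}
drop 7:k onto {6:k}
drop 8:h onto {5:j, 7:k}
drop 9:j onto {8:h}
ground layer = {0:i, 1:k}
drop-orders for the pieces not yet dropped (sum over which currently-grounded one goes next):
  1 to go: {9} 1
  2 to go: {8,9} 1
  3 to go: {5,8,9} 1  {7,8,9} 1
  4 to go: {4,5,8,9} 1  {5,7,8,9} 2  {6,7,8,9} 1
  5 to go: {2,4,5,8,9} 1  {3,6,7,8,9} 1  {4,5,7,8,9} 3  {5,6,7,8,9} 3
  6 to go: {0,2,4,5,8,9} 1  {1,3,6,7,8,9} 1  {2,4,5,7,8,9} 4  {3,5,6,7,8,9} 4  {4,5,6,7,8,9} 6
  7 to go: {0,2,4,5,7,8,9} 5  {1,3,5,6,7,8,9} 5  {2,4,5,6,7,8,9} 10  {3,4,5,6,7,8,9} 10
  8 to go: {0,2,4,5,6,7,8,9} 15  {1,3,4,5,6,7,8,9} 15  {2,3,4,5,6,7,8,9} 20
  if 0:i drops first: 35 orders
  if 1:k drops first: 35 orders
heap linearizations: 70

70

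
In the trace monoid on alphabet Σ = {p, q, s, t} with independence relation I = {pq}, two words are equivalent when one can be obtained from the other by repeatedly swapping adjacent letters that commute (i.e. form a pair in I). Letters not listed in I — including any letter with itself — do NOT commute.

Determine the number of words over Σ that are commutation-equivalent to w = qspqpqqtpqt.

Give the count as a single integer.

20

piece 0:q — minimal
piece 1:s rests on {0:q}
piece 2:p rests on {1:s}
piece 3:q rests on {1:s}
piece 4:p rests on {2:p}
piece 5:q rests on {3:q}
piece 6:q rests on {5:q}
piece 7:t rests on {4:p, 6:q}
piece 8:p rests on {7:t}
piece 9:q rests on {7:t}
piece 10:t rests on {8:p, 9:q}
minimal pieces: {0:q}
ways to finish when only these pieces remain (= sum over removing one remaining piece with nothing left below it):
  1 left: {10}→1
  2 left: {8,10}→1  {9,10}→1
  3 left: {8,9,10}→2
  4 left: {7,8,9,10}→2
  5 left: {4,7,8,9,10}→2  {6,7,8,9,10}→2
  6 left: {2,4,7,8,9,10}→2  {4,6,7,8,9,10}→4  {5,6,7,8,9,10}→2
  7 left: {2,4,6,7,8,9,10}→6  {3,5,6,7,8,9,10}→2  {4,5,6,7,8,9,10}→6
  8 left: {2,4,5,6,7,8,9,10}→12  {3,4,5,6,7,8,9,10}→8
  9 left: {2,3,4,5,6,7,8,9,10}→20
  placing 0:q first → 20 extensions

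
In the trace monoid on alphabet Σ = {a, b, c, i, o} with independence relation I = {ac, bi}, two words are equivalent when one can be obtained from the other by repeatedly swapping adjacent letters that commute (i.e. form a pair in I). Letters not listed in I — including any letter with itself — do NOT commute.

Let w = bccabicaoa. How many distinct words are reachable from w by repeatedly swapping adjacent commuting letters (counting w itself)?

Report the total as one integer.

12

0(b) covers ∅
1(c) covers 0:b
2(c) covers 1:c
3(a) covers 0:b
4(b) covers 2:c, 3:a
5(i) covers 2:c, 3:a
6(c) covers 4:b, 5:i
7(a) covers 4:b, 5:i
8(o) covers 6:c, 7:a
9(a) covers 8:o
floor of heap: 0:b
completions by unplaced set U, small U first (add the entries for U minus each lowest piece of U):
  |U|=1: {9}:1
  |U|=2: {8,9}:1
  |U|=3: {6,8,9}:1  {7,8,9}:1
  |U|=4: {6,7,8,9}:2
  |U|=5: {4,6,7,8,9}:2  {5,6,7,8,9}:2
  |U|=6: {4,5,6,7,8,9}:4
  |U|=7: {2,4,5,6,7,8,9}:4  {3,4,5,6,7,8,9}:4
  |U|=8: {1,2,4,5,6,7,8,9}:4  {2,3,4,5,6,7,8,9}:8
  start at 0(b): 12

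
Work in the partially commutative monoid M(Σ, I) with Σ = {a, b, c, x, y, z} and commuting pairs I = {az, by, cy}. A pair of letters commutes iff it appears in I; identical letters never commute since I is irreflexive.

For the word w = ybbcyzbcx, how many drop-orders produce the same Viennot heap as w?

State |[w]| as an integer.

#0=y has no predecessor
#1=b has no predecessor
#2=b depends on [1:b]
#3=c depends on [2:b]
#4=y depends on [0:y]
#5=z depends on [3:c, 4:y]
#6=b depends on [5:z]
#7=c depends on [6:b]
#8=x depends on [7:c]
sources: [0:y, 1:b]
N(rest) = Σ N(rest − s) over sources s of rest; N(one piece) = 1:
  size 1 → [8]=1
  size 2 → [7,8]=1
  size 3 → [6,7,8]=1
  size 4 → [5,6,7,8]=1
  size 5 → [3,5,6,7,8]=1  [4,5,6,7,8]=1
  size 6 → [0,4,5,6,7,8]=1  [2,3,5,6,7,8]=1  [3,4,5,6,7,8]=2
  size 7 → [0,3,4,5,6,7,8]=3  [1,2,3,5,6,7,8]=1  [2,3,4,5,6,7,8]=3
  first=0(y) contributes 4
  first=1(b) contributes 6
|[w]| = 10

10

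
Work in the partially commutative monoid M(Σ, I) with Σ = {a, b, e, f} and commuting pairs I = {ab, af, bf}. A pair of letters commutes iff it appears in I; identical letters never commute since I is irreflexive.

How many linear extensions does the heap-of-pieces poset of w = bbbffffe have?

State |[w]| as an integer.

35

drop 0:b onto floor
drop 1:b onto {0:b}
drop 2:b onto {1:b}
drop 3:f onto floor
drop 4:f onto {3:f}
drop 5:f onto {4:f}
drop 6:f onto {5:f}
drop 7:e onto {2:b, 6:f}
ground layer = {0:b, 3:f}
drop-orders for the pieces not yet dropped (sum over which currently-grounded one goes next):
  1 to go: {7} 1
  2 to go: {2,7} 1  {6,7} 1
  3 to go: {1,2,7} 1  {2,6,7} 2  {5,6,7} 1
  4 to go: {0,1,2,7} 1  {1,2,6,7} 3  {2,5,6,7} 3  {4,5,6,7} 1
  5 to go: {0,1,2,6,7} 4  {1,2,5,6,7} 6  {2,4,5,6,7} 4  {3,4,5,6,7} 1
  6 to go: {0,1,2,5,6,7} 10  {1,2,4,5,6,7} 10  {2,3,4,5,6,7} 5
  if 0:b drops first: 15 orders
  if 3:f drops first: 20 orders
heap linearizations: 35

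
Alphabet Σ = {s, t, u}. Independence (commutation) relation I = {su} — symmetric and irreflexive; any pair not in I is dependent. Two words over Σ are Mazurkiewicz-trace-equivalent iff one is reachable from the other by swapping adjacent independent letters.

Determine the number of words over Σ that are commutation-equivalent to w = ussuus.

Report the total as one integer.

20

#0=u has no predecessor
#1=s has no predecessor
#2=s depends on [1:s]
#3=u depends on [0:u]
#4=u depends on [3:u]
#5=s depends on [2:s]
sources: [0:u, 1:s]
N(rest) = Σ N(rest − s) over sources s of rest; N(one piece) = 1:
  size 1 → [4]=1  [5]=1
  size 2 → [2,5]=1  [3,4]=1  [4,5]=2
  size 3 → [0,3,4]=1  [1,2,5]=1  [2,4,5]=3  [3,4,5]=3
  size 4 → [0,3,4,5]=4  [1,2,4,5]=4  [2,3,4,5]=6
  first=0(u) contributes 10
  first=1(s) contributes 10
|[w]| = 20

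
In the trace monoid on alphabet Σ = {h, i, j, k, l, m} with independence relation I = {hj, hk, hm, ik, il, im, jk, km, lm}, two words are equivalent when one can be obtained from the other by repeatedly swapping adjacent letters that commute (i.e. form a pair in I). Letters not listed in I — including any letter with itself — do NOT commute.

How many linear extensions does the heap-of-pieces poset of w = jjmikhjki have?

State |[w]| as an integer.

180

#0=j has no predecessor
#1=j depends on [0:j]
#2=m depends on [1:j]
#3=i depends on [1:j]
#4=k has no predecessor
#5=h depends on [3:i]
#6=j depends on [2:m, 3:i]
#7=k depends on [4:k]
#8=i depends on [5:h, 6:j]
sources: [0:j, 4:k]
N(rest) = Σ N(rest − s) over sources s of rest; N(one piece) = 1:
  size 1 → [7]=1  [8]=1
  size 2 → [4,7]=1  [5,8]=1  [6,8]=1  [7,8]=2
  size 3 → [2,6,8]=1  [4,7,8]=3  [5,6,8]=2  [5,7,8]=3  [6,7,8]=3
  size 4 → [2,5,6,8]=3  [2,6,7,8]=4  [3,5,6,8]=2  [4,5,7,8]=6  [4,6,7,8]=6  [5,6,7,8]=8
  size 5 → [2,3,5,6,8]=5  [2,4,6,7,8]=10  [2,5,6,7,8]=15  [3,5,6,7,8]=10  [4,5,6,7,8]=20
  size 6 → [1,2,3,5,6,8]=5  [2,3,5,6,7,8]=30  [2,4,5,6,7,8]=45  [3,4,5,6,7,8]=30
  size 7 → [0,1,2,3,5,6,8]=5  [1,2,3,5,6,7,8]=35  [2,3,4,5,6,7,8]=105
  first=0(j) contributes 140
  first=4(k) contributes 40
|[w]| = 180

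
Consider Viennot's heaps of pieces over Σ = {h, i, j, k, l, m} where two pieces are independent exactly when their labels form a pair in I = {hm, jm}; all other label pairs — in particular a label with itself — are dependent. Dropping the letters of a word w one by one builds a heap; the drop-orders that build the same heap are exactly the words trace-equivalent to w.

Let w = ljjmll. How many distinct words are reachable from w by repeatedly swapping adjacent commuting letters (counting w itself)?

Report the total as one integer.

piece 0:l — minimal
piece 1:j rests on {0:l}
piece 2:j rests on {1:j}
piece 3:m rests on {0:l}
piece 4:l rests on {2:j, 3:m}
piece 5:l rests on {4:l}
minimal pieces: {0:l}
ways to finish when only these pieces remain (= sum over removing one remaining piece with nothing left below it):
  1 left: {5}→1
  2 left: {4,5}→1
  3 left: {2,4,5}→1  {3,4,5}→1
  4 left: {1,2,4,5}→1  {2,3,4,5}→2
  placing 0:l first → 3 extensions

3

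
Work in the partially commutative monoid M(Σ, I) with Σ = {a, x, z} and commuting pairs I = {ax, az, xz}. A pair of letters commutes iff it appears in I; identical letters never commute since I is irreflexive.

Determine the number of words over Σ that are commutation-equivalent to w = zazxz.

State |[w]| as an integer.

20

0(z) covers ∅
1(a) covers ∅
2(z) covers 0:z
3(x) covers ∅
4(z) covers 2:z
floor of heap: 0:z, 1:a, 3:x
completions by unplaced set U, small U first (add the entries for U minus each lowest piece of U):
  |U|=1: {1}:1  {3}:1  {4}:1
  |U|=2: {1,3}:2  {1,4}:2  {2,4}:1  {3,4}:2
  |U|=3: {0,2,4}:1  {1,2,4}:3  {1,3,4}:6  {2,3,4}:3
  start at 0(z): 12
  start at 1(a): 4
  start at 3(x): 4
sum over floor = 20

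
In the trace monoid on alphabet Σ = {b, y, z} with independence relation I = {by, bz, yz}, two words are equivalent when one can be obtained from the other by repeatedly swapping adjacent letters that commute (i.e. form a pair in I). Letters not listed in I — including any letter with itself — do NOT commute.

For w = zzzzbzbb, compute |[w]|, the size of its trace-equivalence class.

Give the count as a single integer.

56

drop 0:z onto floor
drop 1:z onto {0:z}
drop 2:z onto {1:z}
drop 3:z onto {2:z}
drop 4:b onto floor
drop 5:z onto {3:z}
drop 6:b onto {4:b}
drop 7:b onto {6:b}
ground layer = {0:z, 4:b}
drop-orders for the pieces not yet dropped (sum over which currently-grounded one goes next):
  1 to go: {5} 1  {7} 1
  2 to go: {3,5} 1  {5,7} 2  {6,7} 1
  3 to go: {2,3,5} 1  {3,5,7} 3  {4,6,7} 1  {5,6,7} 3
  4 to go: {1,2,3,5} 1  {2,3,5,7} 4  {3,5,6,7} 6  {4,5,6,7} 4
  5 to go: {0,1,2,3,5} 1  {1,2,3,5,7} 5  {2,3,5,6,7} 10  {3,4,5,6,7} 10
  6 to go: {0,1,2,3,5,7} 6  {1,2,3,5,6,7} 15  {2,3,4,5,6,7} 20
  if 0:z drops first: 35 orders
  if 4:b drops first: 21 orders
heap linearizations: 56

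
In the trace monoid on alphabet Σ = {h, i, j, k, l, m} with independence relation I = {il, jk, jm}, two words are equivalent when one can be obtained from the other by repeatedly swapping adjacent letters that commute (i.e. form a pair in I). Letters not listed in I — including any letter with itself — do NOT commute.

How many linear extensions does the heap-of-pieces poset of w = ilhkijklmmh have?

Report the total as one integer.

drop 0:i onto floor
drop 1:l onto floor
drop 2:h onto {0:i, 1:l}
drop 3:k onto {2:h}
drop 4:i onto {3:k}
drop 5:j onto {4:i}
drop 6:k onto {4:i}
drop 7:l onto {5:j, 6:k}
drop 8:m onto {7:l}
drop 9:m onto {8:m}
drop 10:h onto {9:m}
ground layer = {0:i, 1:l}
drop-orders for the pieces not yet dropped (sum over which currently-grounded one goes next):
  1 to go: {10} 1
  2 to go: {9,10} 1
  3 to go: {8,9,10} 1
  4 to go: {7,8,9,10} 1
  5 to go: {5,7,8,9,10} 1  {6,7,8,9,10} 1
  6 to go: {5,6,7,8,9,10} 2
  7 to go: {4,5,6,7,8,9,10} 2
  8 to go: {3,4,5,6,7,8,9,10} 2
  9 to go: {2,3,4,5,6,7,8,9,10} 2
  if 0:i drops first: 2 orders
  if 1:l drops first: 2 orders
heap linearizations: 4

4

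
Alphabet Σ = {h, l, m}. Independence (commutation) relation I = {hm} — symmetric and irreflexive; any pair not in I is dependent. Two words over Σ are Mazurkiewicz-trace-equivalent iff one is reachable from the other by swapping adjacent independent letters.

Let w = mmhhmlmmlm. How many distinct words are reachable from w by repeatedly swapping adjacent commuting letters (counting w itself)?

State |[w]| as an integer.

piece 0:m — minimal
piece 1:m rests on {0:m}
piece 2:h — minimal
piece 3:h rests on {2:h}
piece 4:m rests on {1:m}
piece 5:l rests on {3:h, 4:m}
piece 6:m rests on {5:l}
piece 7:m rests on {6:m}
piece 8:l rests on {7:m}
piece 9:m rests on {8:l}
minimal pieces: {0:m, 2:h}
ways to finish when only these pieces remain (= sum over removing one remaining piece with nothing left below it):
  1 left: {9}→1
  2 left: {8,9}→1
  3 left: {7,8,9}→1
  4 left: {6,7,8,9}→1
  5 left: {5,6,7,8,9}→1
  6 left: {3,5,6,7,8,9}→1  {4,5,6,7,8,9}→1
  7 left: {1,4,5,6,7,8,9}→1  {2,3,5,6,7,8,9}→1  {3,4,5,6,7,8,9}→2
  8 left: {0,1,4,5,6,7,8,9}→1  {1,3,4,5,6,7,8,9}→3  {2,3,4,5,6,7,8,9}→3
  placing 0:m first → 6 extensions
  placing 2:h first → 4 extensions
total linear extensions = 10

10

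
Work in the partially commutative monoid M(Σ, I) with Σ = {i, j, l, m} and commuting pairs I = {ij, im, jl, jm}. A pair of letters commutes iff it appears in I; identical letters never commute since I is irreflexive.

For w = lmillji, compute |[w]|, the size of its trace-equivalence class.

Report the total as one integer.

14

#0=l has no predecessor
#1=m depends on [0:l]
#2=i depends on [0:l]
#3=l depends on [1:m, 2:i]
#4=l depends on [3:l]
#5=j has no predecessor
#6=i depends on [4:l]
sources: [0:l, 5:j]
N(rest) = Σ N(rest − s) over sources s of rest; N(one piece) = 1:
  size 1 → [5]=1  [6]=1
  size 2 → [4,6]=1  [5,6]=2
  size 3 → [3,4,6]=1  [4,5,6]=3
  size 4 → [1,3,4,6]=1  [2,3,4,6]=1  [3,4,5,6]=4
  size 5 → [1,2,3,4,6]=2  [1,3,4,5,6]=5  [2,3,4,5,6]=5
  first=0(l) contributes 12
  first=5(j) contributes 2
|[w]| = 14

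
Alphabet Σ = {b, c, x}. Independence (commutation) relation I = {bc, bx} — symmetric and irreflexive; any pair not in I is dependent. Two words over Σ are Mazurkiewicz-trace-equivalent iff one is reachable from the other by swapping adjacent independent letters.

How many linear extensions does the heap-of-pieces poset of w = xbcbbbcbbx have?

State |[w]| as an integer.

210

piece 0:x — minimal
piece 1:b — minimal
piece 2:c rests on {0:x}
piece 3:b rests on {1:b}
piece 4:b rests on {3:b}
piece 5:b rests on {4:b}
piece 6:c rests on {2:c}
piece 7:b rests on {5:b}
piece 8:b rests on {7:b}
piece 9:x rests on {6:c}
minimal pieces: {0:x, 1:b}
ways to finish when only these pieces remain (= sum over removing one remaining piece with nothing left below it):
  1 left: {8}→1  {9}→1
  2 left: {6,9}→1  {7,8}→1  {8,9}→2
  3 left: {2,6,9}→1  {5,7,8}→1  {6,8,9}→3  {7,8,9}→3
  4 left: {0,2,6,9}→1  {2,6,8,9}→4  {4,5,7,8}→1  {5,7,8,9}→4  {6,7,8,9}→6
  5 left: {0,2,6,8,9}→5  {2,6,7,8,9}→10  {3,4,5,7,8}→1  {4,5,7,8,9}→5  {5,6,7,8,9}→10
  6 left: {0,2,6,7,8,9}→15  {1,3,4,5,7,8}→1  {2,5,6,7,8,9}→20  {3,4,5,7,8,9}→6  {4,5,6,7,8,9}→15
  7 left: {0,2,5,6,7,8,9}→35  {1,3,4,5,7,8,9}→7  {2,4,5,6,7,8,9}→35  {3,4,5,6,7,8,9}→21
  8 left: {0,2,4,5,6,7,8,9}→70  {1,3,4,5,6,7,8,9}→28  {2,3,4,5,6,7,8,9}→56
  placing 0:x first → 84 extensions
  placing 1:b first → 126 extensions
total linear extensions = 210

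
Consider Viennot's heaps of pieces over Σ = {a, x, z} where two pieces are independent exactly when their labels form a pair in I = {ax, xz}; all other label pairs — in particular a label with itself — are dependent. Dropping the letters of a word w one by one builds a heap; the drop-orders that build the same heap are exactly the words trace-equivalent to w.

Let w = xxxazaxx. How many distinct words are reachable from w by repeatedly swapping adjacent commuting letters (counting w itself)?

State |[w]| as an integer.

0(x) covers ∅
1(x) covers 0:x
2(x) covers 1:x
3(a) covers ∅
4(z) covers 3:a
5(a) covers 4:z
6(x) covers 2:x
7(x) covers 6:x
floor of heap: 0:x, 3:a
completions by unplaced set U, small U first (add the entries for U minus each lowest piece of U):
  |U|=1: {5}:1  {7}:1
  |U|=2: {4,5}:1  {5,7}:2  {6,7}:1
  |U|=3: {2,6,7}:1  {3,4,5}:1  {4,5,7}:3  {5,6,7}:3
  |U|=4: {1,2,6,7}:1  {2,5,6,7}:4  {3,4,5,7}:4  {4,5,6,7}:6
  |U|=5: {0,1,2,6,7}:1  {1,2,5,6,7}:5  {2,4,5,6,7}:10  {3,4,5,6,7}:10
  |U|=6: {0,1,2,5,6,7}:6  {1,2,4,5,6,7}:15  {2,3,4,5,6,7}:20
  start at 0(x): 35
  start at 3(a): 21
sum over floor = 56

56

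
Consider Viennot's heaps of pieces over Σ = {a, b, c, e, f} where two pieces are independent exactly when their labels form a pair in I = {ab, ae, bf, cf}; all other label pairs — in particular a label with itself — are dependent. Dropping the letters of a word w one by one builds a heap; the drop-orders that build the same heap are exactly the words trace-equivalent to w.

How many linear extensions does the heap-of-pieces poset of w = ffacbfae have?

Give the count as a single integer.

8

0(f) covers ∅
1(f) covers 0:f
2(a) covers 1:f
3(c) covers 2:a
4(b) covers 3:c
5(f) covers 2:a
6(a) covers 3:c, 5:f
7(e) covers 4:b, 5:f
floor of heap: 0:f
completions by unplaced set U, small U first (add the entries for U minus each lowest piece of U):
  |U|=1: {6}:1  {7}:1
  |U|=2: {4,7}:1  {6,7}:2
  |U|=3: {4,6,7}:3  {5,6,7}:2
  |U|=4: {3,4,6,7}:3  {4,5,6,7}:5
  |U|=5: {3,4,5,6,7}:8
  |U|=6: {2,3,4,5,6,7}:8
  start at 0(f): 8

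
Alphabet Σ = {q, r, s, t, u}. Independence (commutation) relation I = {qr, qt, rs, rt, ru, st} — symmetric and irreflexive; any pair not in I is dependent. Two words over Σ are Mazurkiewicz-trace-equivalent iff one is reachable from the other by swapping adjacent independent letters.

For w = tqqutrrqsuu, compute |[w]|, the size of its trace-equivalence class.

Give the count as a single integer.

495

#0=t has no predecessor
#1=q has no predecessor
#2=q depends on [1:q]
#3=u depends on [0:t, 2:q]
#4=t depends on [3:u]
#5=r has no predecessor
#6=r depends on [5:r]
#7=q depends on [3:u]
#8=s depends on [7:q]
#9=u depends on [4:t, 8:s]
#10=u depends on [9:u]
sources: [0:t, 1:q, 5:r]
N(rest) = Σ N(rest − s) over sources s of rest; N(one piece) = 1:
  size 1 → [6]=1  [10]=1
  size 2 → [5,6]=1  [6,10]=2  [9,10]=1
  size 3 → [4,9,10]=1  [5,6,10]=3  [6,9,10]=3  [8,9,10]=1
  size 4 → [4,6,9,10]=4  [4,8,9,10]=2  [5,6,9,10]=6  [6,8,9,10]=4  [7,8,9,10]=1
  size 5 → [4,5,6,9,10]=10  [4,6,8,9,10]=10  [4,7,8,9,10]=3  [5,6,8,9,10]=10  [6,7,8,9,10]=5
  size 6 → [3,4,7,8,9,10]=3  [4,5,6,8,9,10]=30  [4,6,7,8,9,10]=18  [5,6,7,8,9,10]=15
  size 7 → [0,3,4,7,8,9,10]=3  [2,3,4,7,8,9,10]=3  [3,4,6,7,8,9,10]=21  [4,5,6,7,8,9,10]=63
  size 8 → [0,2,3,4,7,8,9,10]=6  [0,3,4,6,7,8,9,10]=24  [1,2,3,4,7,8,9,10]=3  [2,3,4,6,7,8,9,10]=24  [3,4,5,6,7,8,9,10]=84
  size 9 → [0,1,2,3,4,7,8,9,10]=9  [0,2,3,4,6,7,8,9,10]=54  [0,3,4,5,6,7,8,9,10]=108  [1,2,3,4,6,7,8,9,10]=27  [2,3,4,5,6,7,8,9,10]=108
  first=0(t) contributes 135
  first=1(q) contributes 270
  first=5(r) contributes 90
|[w]| = 495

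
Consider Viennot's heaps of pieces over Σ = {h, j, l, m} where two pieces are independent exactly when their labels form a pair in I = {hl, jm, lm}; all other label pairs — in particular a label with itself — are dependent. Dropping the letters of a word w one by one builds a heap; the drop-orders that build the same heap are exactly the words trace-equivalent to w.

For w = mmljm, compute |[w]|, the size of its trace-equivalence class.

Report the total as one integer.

10

piece 0:m — minimal
piece 1:m rests on {0:m}
piece 2:l — minimal
piece 3:j rests on {2:l}
piece 4:m rests on {1:m}
minimal pieces: {0:m, 2:l}
ways to finish when only these pieces remain (= sum over removing one remaining piece with nothing left below it):
  1 left: {3}→1  {4}→1
  2 left: {1,4}→1  {2,3}→1  {3,4}→2
  3 left: {0,1,4}→1  {1,3,4}→3  {2,3,4}→3
  placing 0:m first → 6 extensions
  placing 2:l first → 4 extensions
total linear extensions = 10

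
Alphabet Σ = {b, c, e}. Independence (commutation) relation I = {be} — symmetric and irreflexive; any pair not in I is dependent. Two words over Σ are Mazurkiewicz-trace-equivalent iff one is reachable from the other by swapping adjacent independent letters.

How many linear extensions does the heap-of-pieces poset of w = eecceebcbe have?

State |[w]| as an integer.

6

piece 0:e — minimal
piece 1:e rests on {0:e}
piece 2:c rests on {1:e}
piece 3:c rests on {2:c}
piece 4:e rests on {3:c}
piece 5:e rests on {4:e}
piece 6:b rests on {3:c}
piece 7:c rests on {5:e, 6:b}
piece 8:b rests on {7:c}
piece 9:e rests on {7:c}
minimal pieces: {0:e}
ways to finish when only these pieces remain (= sum over removing one remaining piece with nothing left below it):
  1 left: {8}→1  {9}→1
  2 left: {8,9}→2
  3 left: {7,8,9}→2
  4 left: {5,7,8,9}→2  {6,7,8,9}→2
  5 left: {4,5,7,8,9}→2  {5,6,7,8,9}→4
  6 left: {4,5,6,7,8,9}→6
  7 left: {3,4,5,6,7,8,9}→6
  8 left: {2,3,4,5,6,7,8,9}→6
  placing 0:e first → 6 extensions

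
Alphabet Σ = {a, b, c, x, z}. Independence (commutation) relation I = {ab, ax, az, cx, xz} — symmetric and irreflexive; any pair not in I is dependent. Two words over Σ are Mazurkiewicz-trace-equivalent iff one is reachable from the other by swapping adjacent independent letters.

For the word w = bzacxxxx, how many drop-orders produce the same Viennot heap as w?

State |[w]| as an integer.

drop 0:b onto floor
drop 1:z onto {0:b}
drop 2:a onto floor
drop 3:c onto {1:z, 2:a}
drop 4:x onto {0:b}
drop 5:x onto {4:x}
drop 6:x onto {5:x}
drop 7:x onto {6:x}
ground layer = {0:b, 2:a}
drop-orders for the pieces not yet dropped (sum over which currently-grounded one goes next):
  1 to go: {3} 1  {7} 1
  2 to go: {1,3} 1  {2,3} 1  {3,7} 2  {6,7} 1
  3 to go: {1,2,3} 2  {1,3,7} 3  {2,3,7} 3  {3,6,7} 3  {5,6,7} 1
  4 to go: {1,2,3,7} 8  {1,3,6,7} 6  {2,3,6,7} 6  {3,5,6,7} 4  {4,5,6,7} 1
  5 to go: {1,2,3,6,7} 20  {1,3,5,6,7} 10  {2,3,5,6,7} 10  {3,4,5,6,7} 5
  6 to go: {1,2,3,5,6,7} 40  {1,3,4,5,6,7} 15  {2,3,4,5,6,7} 15
  if 0:b drops first: 70 orders
  if 2:a drops first: 15 orders
heap linearizations: 85

85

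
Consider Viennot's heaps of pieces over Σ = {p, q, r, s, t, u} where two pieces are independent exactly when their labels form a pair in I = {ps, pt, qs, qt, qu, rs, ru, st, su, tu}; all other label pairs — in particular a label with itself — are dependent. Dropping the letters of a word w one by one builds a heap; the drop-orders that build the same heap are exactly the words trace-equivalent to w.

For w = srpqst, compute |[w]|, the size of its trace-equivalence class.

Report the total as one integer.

drop 0:s onto floor
drop 1:r onto floor
drop 2:p onto {1:r}
drop 3:q onto {2:p}
drop 4:s onto {0:s}
drop 5:t onto {1:r}
ground layer = {0:s, 1:r}
drop-orders for the pieces not yet dropped (sum over which currently-grounded one goes next):
  1 to go: {3} 1  {4} 1  {5} 1
  2 to go: {0,4} 1  {2,3} 1  {3,4} 2  {3,5} 2  {4,5} 2
  3 to go: {0,3,4} 3  {0,4,5} 3  {2,3,4} 3  {2,3,5} 3  {3,4,5} 6
  4 to go: {0,2,3,4} 6  {0,3,4,5} 12  {1,2,3,5} 3  {2,3,4,5} 12
  if 0:s drops first: 15 orders
  if 1:r drops first: 30 orders
heap linearizations: 45

45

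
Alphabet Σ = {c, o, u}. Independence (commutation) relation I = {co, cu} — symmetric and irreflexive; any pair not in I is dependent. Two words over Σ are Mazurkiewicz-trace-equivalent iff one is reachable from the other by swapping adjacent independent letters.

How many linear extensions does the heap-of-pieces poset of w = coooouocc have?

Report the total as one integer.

84

0(c) covers ∅
1(o) covers ∅
2(o) covers 1:o
3(o) covers 2:o
4(o) covers 3:o
5(u) covers 4:o
6(o) covers 5:u
7(c) covers 0:c
8(c) covers 7:c
floor of heap: 0:c, 1:o
completions by unplaced set U, small U first (add the entries for U minus each lowest piece of U):
  |U|=1: {6}:1  {8}:1
  |U|=2: {5,6}:1  {6,8}:2  {7,8}:1
  |U|=3: {0,7,8}:1  {4,5,6}:1  {5,6,8}:3  {6,7,8}:3
  |U|=4: {0,6,7,8}:4  {3,4,5,6}:1  {4,5,6,8}:4  {5,6,7,8}:6
  |U|=5: {0,5,6,7,8}:10  {2,3,4,5,6}:1  {3,4,5,6,8}:5  {4,5,6,7,8}:10
  |U|=6: {0,4,5,6,7,8}:20  {1,2,3,4,5,6}:1  {2,3,4,5,6,8}:6  {3,4,5,6,7,8}:15
  |U|=7: {0,3,4,5,6,7,8}:35  {1,2,3,4,5,6,8}:7  {2,3,4,5,6,7,8}:21
  start at 0(c): 28
  start at 1(o): 56
sum over floor = 84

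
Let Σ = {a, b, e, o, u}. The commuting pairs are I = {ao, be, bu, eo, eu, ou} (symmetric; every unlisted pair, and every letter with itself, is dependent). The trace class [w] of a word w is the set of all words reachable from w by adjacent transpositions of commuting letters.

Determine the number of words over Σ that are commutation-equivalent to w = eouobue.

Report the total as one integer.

#0=e has no predecessor
#1=o has no predecessor
#2=u has no predecessor
#3=o depends on [1:o]
#4=b depends on [3:o]
#5=u depends on [2:u]
#6=e depends on [0:e]
sources: [0:e, 1:o, 2:u]
N(rest) = Σ N(rest − s) over sources s of rest; N(one piece) = 1:
  size 1 → [4]=1  [5]=1  [6]=1
  size 2 → [0,6]=1  [2,5]=1  [3,4]=1  [4,5]=2  [4,6]=2  [5,6]=2
  size 3 → [0,4,6]=3  [0,5,6]=3  [1,3,4]=1  [2,4,5]=3  [2,5,6]=3  [3,4,5]=3  [3,4,6]=3  [4,5,6]=6
  size 4 → [0,2,5,6]=6  [0,3,4,6]=6  [0,4,5,6]=12  [1,3,4,5]=4  [1,3,4,6]=4  [2,3,4,5]=6  [2,4,5,6]=12  [3,4,5,6]=12
  size 5 → [0,1,3,4,6]=10  [0,2,4,5,6]=30  [0,3,4,5,6]=30  [1,2,3,4,5]=10  [1,3,4,5,6]=20  [2,3,4,5,6]=30
  first=0(e) contributes 60
  first=1(o) contributes 90
  first=2(u) contributes 60
|[w]| = 210

210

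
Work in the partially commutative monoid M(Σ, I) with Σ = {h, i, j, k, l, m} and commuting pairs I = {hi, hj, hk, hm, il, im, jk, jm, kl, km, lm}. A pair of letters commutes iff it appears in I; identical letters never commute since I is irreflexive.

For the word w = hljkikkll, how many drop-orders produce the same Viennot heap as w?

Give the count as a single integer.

45

piece 0:h — minimal
piece 1:l rests on {0:h}
piece 2:j rests on {1:l}
piece 3:k — minimal
piece 4:i rests on {2:j, 3:k}
piece 5:k rests on {4:i}
piece 6:k rests on {5:k}
piece 7:l rests on {2:j}
piece 8:l rests on {7:l}
minimal pieces: {0:h, 3:k}
ways to finish when only these pieces remain (= sum over removing one remaining piece with nothing left below it):
  1 left: {6}→1  {8}→1
  2 left: {5,6}→1  {6,8}→2  {7,8}→1
  3 left: {4,5,6}→1  {5,6,8}→3  {6,7,8}→3
  4 left: {3,4,5,6}→1  {4,5,6,8}→4  {5,6,7,8}→6
  5 left: {3,4,5,6,8}→5  {4,5,6,7,8}→10
  6 left: {2,4,5,6,7,8}→10  {3,4,5,6,7,8}→15
  7 left: {1,2,4,5,6,7,8}→10  {2,3,4,5,6,7,8}→25
  placing 0:h first → 35 extensions
  placing 3:k first → 10 extensions
total linear extensions = 45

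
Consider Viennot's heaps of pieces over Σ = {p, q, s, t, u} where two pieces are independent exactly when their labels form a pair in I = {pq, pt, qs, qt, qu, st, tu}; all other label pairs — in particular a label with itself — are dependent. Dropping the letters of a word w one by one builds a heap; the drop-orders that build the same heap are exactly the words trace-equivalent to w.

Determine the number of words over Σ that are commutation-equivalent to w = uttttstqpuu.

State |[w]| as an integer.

2772

#0=u has no predecessor
#1=t has no predecessor
#2=t depends on [1:t]
#3=t depends on [2:t]
#4=t depends on [3:t]
#5=s depends on [0:u]
#6=t depends on [4:t]
#7=q has no predecessor
#8=p depends on [5:s]
#9=u depends on [8:p]
#10=u depends on [9:u]
sources: [0:u, 1:t, 7:q]
N(rest) = Σ N(rest − s) over sources s of rest; N(one piece) = 1:
  size 1 → [6]=1  [7]=1  [10]=1
  size 2 → [4,6]=1  [6,7]=2  [6,10]=2  [7,10]=2  [9,10]=1
  size 3 → [3,4,6]=1  [4,6,7]=3  [4,6,10]=3  [6,7,10]=6  [6,9,10]=3  [7,9,10]=3  [8,9,10]=1
  size 4 → [2,3,4,6]=1  [3,4,6,7]=4  [3,4,6,10]=4  [4,6,7,10]=12  [4,6,9,10]=6  [5,8,9,10]=1  [6,7,9,10]=12  [6,8,9,10]=4  [7,8,9,10]=4
  size 5 → [0,5,8,9,10]=1  [1,2,3,4,6]=1  [2,3,4,6,7]=5  [2,3,4,6,10]=5  [3,4,6,7,10]=20  [3,4,6,9,10]=10  [4,6,7,9,10]=30  [4,6,8,9,10]=10  [5,6,8,9,10]=5  [5,7,8,9,10]=5  [6,7,8,9,10]=20
  size 6 → [0,5,6,8,9,10]=6  [0,5,7,8,9,10]=6  [1,2,3,4,6,7]=6  [1,2,3,4,6,10]=6  [2,3,4,6,7,10]=30  [2,3,4,6,9,10]=15  [3,4,6,7,9,10]=60  [3,4,6,8,9,10]=20  [4,5,6,8,9,10]=15  [4,6,7,8,9,10]=60  [5,6,7,8,9,10]=30
  size 7 → [0,4,5,6,8,9,10]=21  [0,5,6,7,8,9,10]=42  [1,2,3,4,6,7,10]=42  [1,2,3,4,6,9,10]=21  [2,3,4,6,7,9,10]=105  [2,3,4,6,8,9,10]=35  [3,4,5,6,8,9,10]=35  [3,4,6,7,8,9,10]=140  [4,5,6,7,8,9,10]=105
  size 8 → [0,3,4,5,6,8,9,10]=56  [0,4,5,6,7,8,9,10]=168  [1,2,3,4,6,7,9,10]=168  [1,2,3,4,6,8,9,10]=56  [2,3,4,5,6,8,9,10]=70  [2,3,4,6,7,8,9,10]=280  [3,4,5,6,7,8,9,10]=280
  size 9 → [0,2,3,4,5,6,8,9,10]=126  [0,3,4,5,6,7,8,9,10]=504  [1,2,3,4,5,6,8,9,10]=126  [1,2,3,4,6,7,8,9,10]=504  [2,3,4,5,6,7,8,9,10]=630
  first=0(u) contributes 1260
  first=1(t) contributes 1260
  first=7(q) contributes 252
|[w]| = 2772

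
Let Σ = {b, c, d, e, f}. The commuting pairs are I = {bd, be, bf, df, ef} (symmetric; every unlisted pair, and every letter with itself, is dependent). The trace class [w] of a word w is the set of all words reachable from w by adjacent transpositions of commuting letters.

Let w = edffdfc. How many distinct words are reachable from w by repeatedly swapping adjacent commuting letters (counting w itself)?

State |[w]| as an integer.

0(e) covers ∅
1(d) covers 0:e
2(f) covers ∅
3(f) covers 2:f
4(d) covers 1:d
5(f) covers 3:f
6(c) covers 4:d, 5:f
floor of heap: 0:e, 2:f
completions by unplaced set U, small U first (add the entries for U minus each lowest piece of U):
  |U|=1: {6}:1
  |U|=2: {4,6}:1  {5,6}:1
  |U|=3: {1,4,6}:1  {3,5,6}:1  {4,5,6}:2
  |U|=4: {0,1,4,6}:1  {1,4,5,6}:3  {2,3,5,6}:1  {3,4,5,6}:3
  |U|=5: {0,1,4,5,6}:4  {1,3,4,5,6}:6  {2,3,4,5,6}:4
  start at 0(e): 10
  start at 2(f): 10
sum over floor = 20

20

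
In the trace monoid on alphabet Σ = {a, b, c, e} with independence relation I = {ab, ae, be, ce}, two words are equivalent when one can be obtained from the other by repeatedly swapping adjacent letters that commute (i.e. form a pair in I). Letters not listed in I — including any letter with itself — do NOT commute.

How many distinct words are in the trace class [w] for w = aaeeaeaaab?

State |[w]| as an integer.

0(a) covers ∅
1(a) covers 0:a
2(e) covers ∅
3(e) covers 2:e
4(a) covers 1:a
5(e) covers 3:e
6(a) covers 4:a
7(a) covers 6:a
8(a) covers 7:a
9(b) covers ∅
floor of heap: 0:a, 2:e, 9:b
completions by unplaced set U, small U first (add the entries for U minus each lowest piece of U):
  |U|=1: {5}:1  {8}:1  {9}:1
  |U|=2: {3,5}:1  {5,8}:2  {5,9}:2  {7,8}:1  {8,9}:2
  |U|=3: {2,3,5}:1  {3,5,8}:3  {3,5,9}:3  {5,7,8}:3  {5,8,9}:6  {6,7,8}:1  {7,8,9}:3
  |U|=4: {2,3,5,8}:4  {2,3,5,9}:4  {3,5,7,8}:6  {3,5,8,9}:12  {4,6,7,8}:1  {5,6,7,8}:4  {5,7,8,9}:12  {6,7,8,9}:4
  |U|=5: {1,4,6,7,8}:1  {2,3,5,7,8}:10  {2,3,5,8,9}:20  {3,5,6,7,8}:10  {3,5,7,8,9}:30  {4,5,6,7,8}:5  {4,6,7,8,9}:5  {5,6,7,8,9}:20
  |U|=6: {0,1,4,6,7,8}:1  {1,4,5,6,7,8}:6  {1,4,6,7,8,9}:6  {2,3,5,6,7,8}:20  {2,3,5,7,8,9}:60  {3,4,5,6,7,8}:15  {3,5,6,7,8,9}:60  {4,5,6,7,8,9}:30
  |U|=7: {0,1,4,5,6,7,8}:7  {0,1,4,6,7,8,9}:7  {1,3,4,5,6,7,8}:21  {1,4,5,6,7,8,9}:42  {2,3,4,5,6,7,8}:35  {2,3,5,6,7,8,9}:140  {3,4,5,6,7,8,9}:105
  |U|=8: {0,1,3,4,5,6,7,8}:28  {0,1,4,5,6,7,8,9}:56  {1,2,3,4,5,6,7,8}:56  {1,3,4,5,6,7,8,9}:168  {2,3,4,5,6,7,8,9}:280
  start at 0(a): 504
  start at 2(e): 252
  start at 9(b): 84
sum over floor = 840

840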